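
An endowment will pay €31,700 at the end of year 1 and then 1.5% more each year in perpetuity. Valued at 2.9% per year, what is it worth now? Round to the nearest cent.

€2,264,285.71

PV = PMT / (i − g) = 31700 / (0.029 − 0.015) = 31700 / 0.014000 = 2,264,285.7143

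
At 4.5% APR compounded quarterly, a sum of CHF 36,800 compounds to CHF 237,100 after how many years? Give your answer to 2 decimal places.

41.63 years

Periodic rate i = 0.045/4 = 0.01125.
n = ln(237100/36800) / ln(1+0.01125) = ln(6.44293) / 0.011187 = 166.5283 quarters
= 166.5283/4 years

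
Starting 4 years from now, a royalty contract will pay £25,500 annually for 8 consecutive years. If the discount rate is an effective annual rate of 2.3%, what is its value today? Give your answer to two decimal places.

PV at t=3 (ordinary 8-year annuity): 25500 × a(8|0.023) = 25500 × 7.231676 = 184,407.7371
Discount back 3 years: 184,407.7371 × (1+0.023)^(−3) = 184,407.7371 × 0.934056 = 172,247.2264

£172,247.23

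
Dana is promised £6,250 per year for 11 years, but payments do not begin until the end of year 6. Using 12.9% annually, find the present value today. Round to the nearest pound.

£19,460

Value one period before first payment (t=5): 6250 × [1 − (1+0.129)^(−11)] / 0.129 = 6250 × 5.711248 = 35,695.3031
Discount back 5 years: 35,695.3031 × (1+0.129)^(−5) = 35,695.3031 × 0.545168 = 19,459.9340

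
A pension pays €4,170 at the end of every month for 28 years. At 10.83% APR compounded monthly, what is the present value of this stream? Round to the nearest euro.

€439,474

Periodic rate i = 0.1083/12 = 0.009025; n = 28 × 12 = 336 periods.
PV = PMT · [1 − (1+i)^(−n)] / i = 4170 · 105.389484 = 439,474.1472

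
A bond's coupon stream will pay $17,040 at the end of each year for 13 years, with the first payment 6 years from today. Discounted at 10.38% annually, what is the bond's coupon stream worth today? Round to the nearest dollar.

$72,440

PV at t=5 (ordinary 13-year annuity): 17040 × a(13|0.1038) = 17040 × 6.965655 = 118,694.7585
PV₀ = 118,694.7585 / (1+0.1038)^5 = 118,694.7585 / 1.638521 = 72,440.1920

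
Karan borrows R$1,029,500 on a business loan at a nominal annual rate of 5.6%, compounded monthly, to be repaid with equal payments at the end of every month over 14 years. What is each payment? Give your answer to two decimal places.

i = 0.056/12 = 0.00466667 per month; n = 14·12 = 168.
PMT = 1.0295e+06 / ( [1 − (1+0.00466667)^(−168)] / 0.00466667 ) = 1.0295e+06 / 116.269404 = 8,854.4361

R$8,854.44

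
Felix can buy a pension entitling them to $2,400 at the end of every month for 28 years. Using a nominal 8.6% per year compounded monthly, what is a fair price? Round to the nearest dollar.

Periodic rate i = 0.086/12 = 0.00716667; n = 28 × 12 = 336 periods.
PV = 2400 × [1 − (1+0.00716667)^(−336)] / 0.00716667 = 2400 × 126.869124 = 304,485.8968

$304,486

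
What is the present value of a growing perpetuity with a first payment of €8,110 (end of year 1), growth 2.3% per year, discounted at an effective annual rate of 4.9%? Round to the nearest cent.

€311,923.08

PV = PMT / (i − g) = 8110 / (0.049 − 0.023) = 8110 / 0.026000 = 311,923.0769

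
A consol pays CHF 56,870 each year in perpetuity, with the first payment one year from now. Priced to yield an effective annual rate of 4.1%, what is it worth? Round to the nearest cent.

CHF 1,387,073.17

PV = PMT / i = 56870 / 0.041 = 1,387,073.1707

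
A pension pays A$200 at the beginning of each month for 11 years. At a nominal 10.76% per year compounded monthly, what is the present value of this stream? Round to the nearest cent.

With 12 periods per year: i = 0.00896667, n = 132.
Annuity factor a(132|0.00896667) × (1+i) = 77.889918; PV = 200 × 77.889918 = 15,577.9836
(Beginning-of-period payments → annuity-due factor ×(1+i).)

A$15,577.98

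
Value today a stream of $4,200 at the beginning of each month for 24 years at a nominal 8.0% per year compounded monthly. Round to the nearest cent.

$540,627.54

i = 0.08/12 = 0.00666667 per month; n = 24·12 = 288.
PV = PMT · [1 − (1+i)^(−n)] / i × (1+i) = 4200 · 128.720844 = 540,627.5447
(annuity-due: payments at period start, so ×(1+i).)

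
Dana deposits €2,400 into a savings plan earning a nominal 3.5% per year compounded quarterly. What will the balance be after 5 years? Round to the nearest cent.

Periodic rate i = 0.035/4 = 0.00875; n = 5 × 4 = 20 periods.
2,400 × (1+0.00875)^20 = 2,400 × 1.190340 = 2,856.8155

€2,856.82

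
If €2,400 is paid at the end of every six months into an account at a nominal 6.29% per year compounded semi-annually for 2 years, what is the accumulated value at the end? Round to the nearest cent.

i = 0.0629/2 = 0.03145 per half-year; n = 2·2 = 4.
FV = PMT · [(1+i)^n − 1] / i = 2400 · 4.192688 = 10,062.4500

€10,062.45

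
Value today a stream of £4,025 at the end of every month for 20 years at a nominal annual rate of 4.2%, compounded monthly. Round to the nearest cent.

£652,804.26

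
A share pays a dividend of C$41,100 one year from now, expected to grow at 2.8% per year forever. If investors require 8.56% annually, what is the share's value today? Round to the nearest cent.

PV = PMT / (i − g) = 41100 / (0.0856 − 0.028) = 41100 / 0.057600 = 713,541.6667

C$713,541.67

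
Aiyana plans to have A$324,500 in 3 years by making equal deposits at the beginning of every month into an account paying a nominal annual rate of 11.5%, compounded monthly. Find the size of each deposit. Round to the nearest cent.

A$7,518.87

i = 0.115/12 = 0.00958333 per month; n = 3·12 = 36.
FV-annuity factor × (1+i) = 43.158100; PMT = 324500 / 43.158100 = 7,518.8666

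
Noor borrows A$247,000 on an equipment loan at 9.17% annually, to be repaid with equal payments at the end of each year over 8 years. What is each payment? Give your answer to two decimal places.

Annuity-PV factor = 5.500020; PMT = 247000 / 5.500020 = 44,908.9290

A$44,908.93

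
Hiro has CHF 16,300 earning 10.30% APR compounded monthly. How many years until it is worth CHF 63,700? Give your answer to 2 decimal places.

Periodic rate i = 0.103/12 = 0.00858333.
n = ln(63700/16300) / ln(1+0.00858333) = ln(3.90798) / 0.008547 = 159.4789 months
= 159.4789/12 years

13.29 years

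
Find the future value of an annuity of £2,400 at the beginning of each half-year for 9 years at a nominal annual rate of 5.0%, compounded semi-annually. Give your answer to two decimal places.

With 2 periods per year: i = 0.025, n = 18.
Accumulation factor s(18|0.025) × (1+i) = 22.946007; FV = 2400 × 22.946007 = 55,070.4178
(annuity-due: payments at period start, so ×(1+i).)

£55,070.42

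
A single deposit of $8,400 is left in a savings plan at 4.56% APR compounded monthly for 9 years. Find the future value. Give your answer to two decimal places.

$12,652.49

With 12 periods per year: i = 0.0038, n = 108.
8,400 × (1+0.0038)^108 = 8,400 × 1.506249 = 12,652.4885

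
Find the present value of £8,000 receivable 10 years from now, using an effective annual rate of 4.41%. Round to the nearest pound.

£5,196

Discount factor = (1+0.0441)^(−10) = 0.649500; PV = 8,000 × 0.649500 = 5,195.9986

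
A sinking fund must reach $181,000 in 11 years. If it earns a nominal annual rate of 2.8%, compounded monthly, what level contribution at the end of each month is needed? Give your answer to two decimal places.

$1,172.45

With 12 periods per year: i = 0.00233333, n = 132.
PMT = 181000 / ( [(1+0.00233333)^132 − 1] / 0.00233333 ) = 181000 / 154.376953 = 1,172.4548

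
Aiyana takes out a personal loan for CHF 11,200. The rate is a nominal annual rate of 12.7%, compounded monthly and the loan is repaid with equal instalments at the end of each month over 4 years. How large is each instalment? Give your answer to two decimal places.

Periodic rate i = 0.127/12 = 0.0105833; n = 4 × 12 = 48 periods.
PMT = 11200 / ( [1 − (1+0.0105833)^(−48)] / 0.0105833 ) = 11200 / 37.482892 = 298.8030

CHF 298.80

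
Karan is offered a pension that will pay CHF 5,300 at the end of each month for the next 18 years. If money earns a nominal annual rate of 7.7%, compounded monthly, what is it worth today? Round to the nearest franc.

CHF 618,503

i = 0.077/12 = 0.00641667 per month; n = 18·12 = 216.
PV = PMT · [1 − (1+i)^(−n)] / i = 5300 · 116.698701 = 618,503.1141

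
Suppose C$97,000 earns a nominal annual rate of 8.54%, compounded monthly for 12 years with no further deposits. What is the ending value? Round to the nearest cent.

With 12 periods per year: i = 0.00711667, n = 144.
FV = 97,000 × (1 + 0.00711667)^144 = 269,314.9756

C$269,314.98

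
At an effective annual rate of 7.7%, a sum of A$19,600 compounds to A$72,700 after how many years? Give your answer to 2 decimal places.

17.67 years

n = ln(72700/19600) / ln(1+0.077) = ln(3.70918) / 0.074179 = 17.6708 years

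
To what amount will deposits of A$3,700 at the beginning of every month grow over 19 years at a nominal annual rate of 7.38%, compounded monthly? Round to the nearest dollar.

A$1,844,257

Periodic rate i = 0.0738/12 = 0.00615; n = 19 × 12 = 228 periods.
Accumulation factor s(228|0.00615) × (1+i) = 498.447787; FV = 3700 × 498.447787 = 1,844,256.8119
(Beginning-of-period payments → annuity-due factor ×(1+i).)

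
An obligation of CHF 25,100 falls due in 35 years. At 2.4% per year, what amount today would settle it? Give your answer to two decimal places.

CHF 10,943.98

PV = 25,100 / (1 + 0.024)^35 = 25,100 / 2.293499 = 10,943.9787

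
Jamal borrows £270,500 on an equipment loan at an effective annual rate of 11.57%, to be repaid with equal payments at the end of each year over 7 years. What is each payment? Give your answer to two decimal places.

PMT = 270500 / ( [1 − (1+0.1157)^(−7)] / 0.1157 ) = 270500 / 4.626664 = 58,465.4506

£58,465.45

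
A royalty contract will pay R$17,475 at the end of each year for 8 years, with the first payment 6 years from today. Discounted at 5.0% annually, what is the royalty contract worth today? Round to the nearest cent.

R$88,495.08

PV at t=5 (ordinary 8-year annuity): 17475 × a(8|0.05) = 17475 × 6.463213 = 112,944.6430
Discount back 5 years: 112,944.6430 × (1+0.05)^(−5) = 112,944.6430 × 0.783526 = 88,495.0831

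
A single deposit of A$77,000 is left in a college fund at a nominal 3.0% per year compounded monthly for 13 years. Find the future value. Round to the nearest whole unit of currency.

A$113,672

i = 0.03/12 = 0.0025 per month; n = 13·12 = 156.
77,000 × (1+0.0025)^156 = 77,000 × 1.476262 = 113,672.1847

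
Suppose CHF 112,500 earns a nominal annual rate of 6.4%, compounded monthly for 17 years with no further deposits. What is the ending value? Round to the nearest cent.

Periodic rate i = 0.064/12 = 0.00533333; n = 17 × 12 = 204 periods.
FV = PV·(1+i)^n = 112,500 × 2.959762 = 332,973.2522

CHF 332,973.25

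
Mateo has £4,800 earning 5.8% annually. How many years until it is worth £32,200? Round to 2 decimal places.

(1+i)^n = 32200/4800 = 6.70833, so n = ln 6.70833 / ln 1.058 = 33.7591 years

33.76 years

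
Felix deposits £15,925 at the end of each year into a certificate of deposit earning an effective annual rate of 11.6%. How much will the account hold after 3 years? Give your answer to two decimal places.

FV = 15925 × [(1+0.116)^3 − 1] / 0.116 = 15925 × 3.361456 = 53,531.1868

£53,531.19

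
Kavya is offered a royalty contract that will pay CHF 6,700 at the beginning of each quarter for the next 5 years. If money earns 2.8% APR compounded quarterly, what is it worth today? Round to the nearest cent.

CHF 125,509.35

i = 0.028/4 = 0.007 per quarter; n = 5·4 = 20.
Annuity factor a(20|0.007) × (1+i) = 18.732740; PV = 6700 × 18.732740 = 125,509.3549
Payments are at the start of each period, so multiply by (1+i).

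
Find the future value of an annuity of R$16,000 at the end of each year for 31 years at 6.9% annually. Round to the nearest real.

FV = PMT · [(1+i)^n − 1] / i = 16000 · 100.179876 = 1,602,878.0120

R$1,602,878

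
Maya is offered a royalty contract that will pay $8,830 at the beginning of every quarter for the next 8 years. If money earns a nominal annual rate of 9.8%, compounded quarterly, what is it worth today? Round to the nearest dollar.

Periodic rate i = 0.098/4 = 0.0245; n = 8 × 4 = 32 periods.
PV = PMT · [1 − (1+i)^(−n)] / i × (1+i) = 8830 · 22.542716 = 199,052.1854
(Beginning-of-period payments → annuity-due factor ×(1+i).)

$199,052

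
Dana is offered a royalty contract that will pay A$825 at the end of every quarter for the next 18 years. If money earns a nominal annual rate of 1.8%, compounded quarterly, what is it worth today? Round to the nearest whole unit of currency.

i = 0.018/4 = 0.0045 per quarter; n = 18·4 = 72.
PV = PMT · [1 − (1+i)^(−n)] / i = 825 · 61.383087 = 50,641.0471

A$50,641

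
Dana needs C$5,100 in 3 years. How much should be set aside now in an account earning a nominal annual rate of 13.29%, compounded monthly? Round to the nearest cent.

C$3,430.59

Periodic rate i = 0.1329/12 = 0.011075; n = 3 × 12 = 36 periods.
PV = 5,100 / (1 + 0.011075)^36 = 5,100 / 1.486625 = 3,430.5897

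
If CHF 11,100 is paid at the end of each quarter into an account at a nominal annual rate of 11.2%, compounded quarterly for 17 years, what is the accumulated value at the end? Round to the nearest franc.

Periodic rate i = 0.112/4 = 0.028; n = 17 × 4 = 68 periods.
FV = PMT · [(1+i)^n − 1] / i = 11100 · 197.832431 = 2,195,939.9799

CHF 2,195,940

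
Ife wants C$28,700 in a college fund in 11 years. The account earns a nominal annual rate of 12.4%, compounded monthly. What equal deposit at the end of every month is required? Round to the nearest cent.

C$102.81

With 12 periods per year: i = 0.0103333, n = 132.
PMT = 28700 / ( [(1+0.0103333)^132 − 1] / 0.0103333 ) = 28700 / 279.147630 = 102.8130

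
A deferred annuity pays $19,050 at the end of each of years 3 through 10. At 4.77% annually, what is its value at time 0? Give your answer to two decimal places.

$113,218.47

Value one period before first payment (t=2): 19050 × [1 − (1+0.0477)^(−8)] / 0.0477 = 19050 × 6.523733 = 124,277.1126
Discount back 2 years: 124,277.1126 × (1+0.0477)^(−2) = 124,277.1126 × 0.911016 = 113,218.4661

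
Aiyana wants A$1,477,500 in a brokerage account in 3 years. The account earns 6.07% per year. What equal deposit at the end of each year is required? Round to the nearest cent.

A$463,779.02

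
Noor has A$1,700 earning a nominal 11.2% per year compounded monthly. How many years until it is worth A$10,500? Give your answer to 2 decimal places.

Periodic rate i = 0.112/12 = 0.00933333.
(1+i)^n = 10500/1700 = 6.17647, so n = ln 6.17647 / ln 1.00933 = 195.9890 months
= 195.9890/12 years

16.33 years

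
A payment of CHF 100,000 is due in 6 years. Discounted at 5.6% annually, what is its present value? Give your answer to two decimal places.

CHF 72,113.49

PV = 100,000 / (1 + 0.056)^6 = 100,000 / 1.386703 = 72,113.4861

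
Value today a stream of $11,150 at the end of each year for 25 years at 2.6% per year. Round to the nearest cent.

Annuity factor a(25|0.026) = 18.215380; PV = 11150 × 18.215380 = 203,101.4865

$203,101.49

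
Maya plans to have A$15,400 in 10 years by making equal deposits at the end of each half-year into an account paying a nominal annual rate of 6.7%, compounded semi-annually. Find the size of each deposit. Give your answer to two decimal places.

A$553.01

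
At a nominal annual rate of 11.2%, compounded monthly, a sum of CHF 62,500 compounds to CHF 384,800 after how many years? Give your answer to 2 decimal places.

16.30 years

Periodic rate i = 0.112/12 = 0.00933333.
n = ln(384800/62500) / ln(1+0.00933333) = ln(6.15680) / 0.009290 = 195.6456 months
= 195.6456/12 years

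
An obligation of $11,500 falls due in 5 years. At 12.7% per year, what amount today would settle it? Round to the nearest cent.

$6,325.26

PV = 11,500 / (1 + 0.127)^5 = 11,500 / 1.818108 = 6,325.2582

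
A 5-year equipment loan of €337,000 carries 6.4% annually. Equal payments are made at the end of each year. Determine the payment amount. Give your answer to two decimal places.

Annuity-PV factor = 4.166919; PMT = 337000 / 4.166919 = 80,875.1013

€80,875.10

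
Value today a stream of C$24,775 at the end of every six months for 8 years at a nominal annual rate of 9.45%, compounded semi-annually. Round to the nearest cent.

Periodic rate i = 0.0945/2 = 0.04725; n = 8 × 2 = 16 periods.
Annuity factor a(16|0.04725) = 11.053064; PV = 24775 × 11.053064 = 273,839.6536

C$273,839.65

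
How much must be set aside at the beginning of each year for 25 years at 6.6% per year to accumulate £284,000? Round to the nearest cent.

£4,460.20

PMT = 284000 / ( [(1+0.066)^25 − 1] / 0.066 × (1+i) ) = 284000 / 63.674304 = 4,460.1979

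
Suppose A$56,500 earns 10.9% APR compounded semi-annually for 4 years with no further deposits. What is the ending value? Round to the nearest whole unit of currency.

A$86,382

With 2 periods per year: i = 0.0545, n = 8.
56,500 × (1+0.0545)^8 = 56,500 × 1.528877 = 86,381.5754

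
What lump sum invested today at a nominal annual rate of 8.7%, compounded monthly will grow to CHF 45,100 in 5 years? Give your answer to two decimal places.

i = 0.087/12 = 0.00725 per month; n = 5·12 = 60.
Discount factor = (1+0.00725)^(−60) = 0.648281; PV = 45,100 × 0.648281 = 29,237.4827

CHF 29,237.48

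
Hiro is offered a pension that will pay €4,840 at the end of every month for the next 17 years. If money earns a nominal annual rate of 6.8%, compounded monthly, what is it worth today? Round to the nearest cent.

i = 0.068/12 = 0.00566667 per month; n = 17·12 = 204.
PV = 4840 × [1 − (1+0.00566667)^(−204)] / 0.00566667 = 4840 × 120.746237 = 584,411.7874

€584,411.79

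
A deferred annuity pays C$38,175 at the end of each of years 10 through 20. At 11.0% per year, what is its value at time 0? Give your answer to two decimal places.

PV at t=9 (ordinary 11-year annuity): 38175 × a(11|0.11) = 38175 × 6.206515 = 236,933.7225
Discount back 9 years: 236,933.7225 × (1+0.11)^(−9) = 236,933.7225 × 0.390925 = 92,623.2613

C$92,623.26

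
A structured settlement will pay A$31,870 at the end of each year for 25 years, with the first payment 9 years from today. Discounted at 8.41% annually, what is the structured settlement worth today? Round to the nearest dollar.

Value one period before first payment (t=8): 31870 × [1 − (1+0.0841)^(−25)] / 0.0841 = 31870 × 10.311285 = 328,620.6683
PV₀ = 328,620.6683 / (1+0.0841)^8 = 328,620.6683 / 1.907896 = 172,242.4202

A$172,242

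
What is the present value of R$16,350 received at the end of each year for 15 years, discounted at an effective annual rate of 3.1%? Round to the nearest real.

R$193,781

PV = PMT · [1 − (1+i)^(−n)] / i = 16350 · 11.852044 = 193,780.9133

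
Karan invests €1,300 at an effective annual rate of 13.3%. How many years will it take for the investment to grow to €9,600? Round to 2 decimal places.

n = ln(9600/1300) / ln(1+0.133) = ln(7.38462) / 0.124869 = 16.0120 years

16.01 years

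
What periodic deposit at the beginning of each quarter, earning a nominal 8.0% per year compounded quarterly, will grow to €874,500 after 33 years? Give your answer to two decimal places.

€1,355.20

i = 0.08/4 = 0.02 per quarter; n = 33·4 = 132.
PMT = 874500 / ( [(1+0.02)^132 − 1] / 0.02 × (1+i) ) = 874500 / 645.294314 = 1,355.1956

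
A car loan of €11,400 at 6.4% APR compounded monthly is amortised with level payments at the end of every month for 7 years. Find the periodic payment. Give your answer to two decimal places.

€168.73

i = 0.064/12 = 0.00533333 per month; n = 7·12 = 84.
PMT = 11400 / ( [1 − (1+0.00533333)^(−84)] / 0.00533333 ) = 11400 / 67.562679 = 168.7322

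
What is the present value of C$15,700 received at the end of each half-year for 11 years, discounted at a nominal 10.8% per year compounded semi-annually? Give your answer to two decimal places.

C$199,326.80

With 2 periods per year: i = 0.054, n = 22.
PV = PMT · [1 − (1+i)^(−n)] / i = 15700 · 12.695974 = 199,326.7954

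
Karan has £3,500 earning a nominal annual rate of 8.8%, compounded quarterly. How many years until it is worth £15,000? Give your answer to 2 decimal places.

Periodic rate i = 0.088/4 = 0.022.
n = ln(15000/3500) / ln(1+0.022) = ln(4.28571) / 0.021761 = 66.8744 quarters
= 66.8744/4 years

16.72 years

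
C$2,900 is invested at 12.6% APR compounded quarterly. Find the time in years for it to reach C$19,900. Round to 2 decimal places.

15.53 years

Periodic rate i = 0.126/4 = 0.0315.
n = ln(19900/2900) / ln(1+0.0315) = ln(6.86207) / 0.031014 = 62.1012 quarters
= 62.1012/4 years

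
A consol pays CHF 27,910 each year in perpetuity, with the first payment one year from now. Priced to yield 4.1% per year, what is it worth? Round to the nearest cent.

PV = C/r = 27910/0.041 = 680,731.7073

CHF 680,731.71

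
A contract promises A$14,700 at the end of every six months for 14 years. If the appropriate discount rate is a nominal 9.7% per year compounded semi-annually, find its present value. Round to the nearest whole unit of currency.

A$222,618

With 2 periods per year: i = 0.0485, n = 28.
PV = 14700 × [1 − (1+0.0485)^(−28)] / 0.0485 = 14700 × 15.144087 = 222,618.0732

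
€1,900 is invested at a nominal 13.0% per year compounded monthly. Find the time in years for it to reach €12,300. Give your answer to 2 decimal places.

14.44 years

Periodic rate i = 0.13/12 = 0.0108333.
n = ln(12300/1900) / ln(1+0.0108333) = ln(6.47368) / 0.010775 = 173.3395 months
= 173.3395/12 years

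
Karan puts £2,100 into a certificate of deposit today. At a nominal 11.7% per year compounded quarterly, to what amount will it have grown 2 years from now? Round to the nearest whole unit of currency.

£2,645

i = 0.117/4 = 0.02925 per quarter; n = 2·4 = 8.
2,100 × (1+0.02925)^8 = 2,100 × 1.259410 = 2,644.7602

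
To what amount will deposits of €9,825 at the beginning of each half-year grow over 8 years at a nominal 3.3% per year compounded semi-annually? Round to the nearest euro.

With 2 periods per year: i = 0.0165, n = 16.
Accumulation factor s(16|0.0165) × (1+i) = 18.440295; FV = 9825 × 18.440295 = 181,175.9028
(Beginning-of-period payments → annuity-due factor ×(1+i).)

€181,176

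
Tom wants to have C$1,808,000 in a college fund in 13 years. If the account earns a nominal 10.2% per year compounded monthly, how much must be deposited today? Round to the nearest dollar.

C$482,789

i = 0.102/12 = 0.0085 per month; n = 13·12 = 156.
PV = FV·(1+i)^(−n) = 1,808,000 × 0.267029 = 482,789.2913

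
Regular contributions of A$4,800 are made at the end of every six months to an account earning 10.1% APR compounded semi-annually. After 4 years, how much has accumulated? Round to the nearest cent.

With 2 periods per year: i = 0.0505, n = 8.
FV = 4800 × [(1+0.0505)^8 − 1] / 0.0505 = 4800 × 9.566203 = 45,917.7728

A$45,917.77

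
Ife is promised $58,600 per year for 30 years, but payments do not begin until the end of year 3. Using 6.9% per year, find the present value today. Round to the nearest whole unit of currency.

Value one period before first payment (t=2): 58600 × [1 − (1+0.069)^(−30)] / 0.069 = 58600 × 12.534722 = 734,534.6956
PV₀ = 734,534.6956 / (1+0.069)^2 = 734,534.6956 / 1.142761 = 642,771.9319

$642,772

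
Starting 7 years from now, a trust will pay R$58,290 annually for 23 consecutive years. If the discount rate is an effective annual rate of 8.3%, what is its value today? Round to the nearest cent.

R$365,707.48

PV at t=6 (ordinary 23-year annuity): 58290 × a(23|0.083) = 58290 × 10.123030 = 590,071.4315
Discount back 6 years: 590,071.4315 × (1+0.083)^(−6) = 590,071.4315 × 0.619768 = 365,707.4847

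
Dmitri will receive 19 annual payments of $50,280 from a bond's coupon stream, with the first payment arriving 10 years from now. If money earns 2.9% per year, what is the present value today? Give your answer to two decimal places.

PV at t=9 (ordinary 19-year annuity): 50280 × a(19|0.029) = 50280 × 14.451424 = 726,617.6085
PV₀ = 726,617.6085 / (1+0.029)^9 = 726,617.6085 / 1.293416 = 561,781.6448

$561,781.64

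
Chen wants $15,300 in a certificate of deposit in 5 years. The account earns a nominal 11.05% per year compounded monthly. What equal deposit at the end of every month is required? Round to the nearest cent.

$192.15

i = 0.1105/12 = 0.00920833 per month; n = 5·12 = 60.
PMT = 15300 / ( [(1+0.00920833)^60 − 1] / 0.00920833 ) = 15300 / 79.623962 = 192.1532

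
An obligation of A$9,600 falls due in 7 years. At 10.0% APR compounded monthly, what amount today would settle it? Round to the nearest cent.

With 12 periods per year: i = 0.00833333, n = 84.
PV = FV·(1+i)^(−n) = 9,600 × 0.498028 = 4,781.0666

A$4,781.07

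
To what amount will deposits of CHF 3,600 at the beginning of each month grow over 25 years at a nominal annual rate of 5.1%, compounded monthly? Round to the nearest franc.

With 12 periods per year: i = 0.00425, n = 300.
Accumulation factor s(300|0.00425) × (1+i) = 607.050411; FV = 3600 × 607.050411 = 2,185,381.4779
(annuity-due: payments at period start, so ×(1+i).)

CHF 2,185,381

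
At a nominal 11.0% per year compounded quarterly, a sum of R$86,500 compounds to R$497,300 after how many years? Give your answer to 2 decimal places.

16.12 years

Periodic rate i = 0.11/4 = 0.0275.
n = ln(497300/86500) / ln(1+0.0275) = ln(5.74913) / 0.027129 = 64.4724 quarters
= 64.4724/4 years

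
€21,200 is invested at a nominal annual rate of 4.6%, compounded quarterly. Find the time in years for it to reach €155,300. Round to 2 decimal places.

43.54 years

Periodic rate i = 0.046/4 = 0.0115.
n = ln(155300/21200) / ln(1+0.0115) = ln(7.32547) / 0.011434 = 174.1553 quarters
= 174.1553/4 years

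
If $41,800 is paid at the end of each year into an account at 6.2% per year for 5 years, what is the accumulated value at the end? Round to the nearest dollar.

Accumulation factor s(5|0.062) = 5.659646; FV = 41800 × 5.659646 = 236,573.2202

$236,573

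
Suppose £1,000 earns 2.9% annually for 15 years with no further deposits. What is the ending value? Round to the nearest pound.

£1,535

1,000 × (1+0.029)^15 = 1,000 × 1.535432 = 1,535.4321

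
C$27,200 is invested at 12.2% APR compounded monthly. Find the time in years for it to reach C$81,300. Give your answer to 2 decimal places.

Periodic rate i = 0.122/12 = 0.0101667.
n = ln(81300/27200) / ln(1+0.0101667) = ln(2.98897) / 0.010115 = 108.2445 months
= 108.2445/12 years

9.02 years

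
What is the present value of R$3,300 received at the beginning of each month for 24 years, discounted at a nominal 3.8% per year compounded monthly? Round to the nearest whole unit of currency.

With 12 periods per year: i = 0.00316667, n = 288.
PV = PMT · [1 − (1+i)^(−n)] / i × (1+i) = 3300 · 189.345303 = 624,839.5001
(annuity-due: payments at period start, so ×(1+i).)

R$624,840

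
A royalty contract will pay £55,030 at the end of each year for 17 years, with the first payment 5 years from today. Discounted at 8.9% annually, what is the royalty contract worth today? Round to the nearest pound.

Value one period before first payment (t=4): 55030 × [1 − (1+0.089)^(−17)] / 0.089 = 55030 × 8.598798 = 473,191.8397
PV₀ = 473,191.8397 / (1+0.089)^4 = 473,191.8397 / 1.406409 = 336,454.0245

£336,454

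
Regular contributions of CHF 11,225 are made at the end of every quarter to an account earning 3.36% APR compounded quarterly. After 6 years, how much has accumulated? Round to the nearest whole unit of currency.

CHF 297,100

Periodic rate i = 0.0336/4 = 0.0084; n = 6 × 4 = 24 periods.
FV = 11225 × [(1+0.0084)^24 − 1] / 0.0084 = 11225 × 26.467729 = 297,100.2567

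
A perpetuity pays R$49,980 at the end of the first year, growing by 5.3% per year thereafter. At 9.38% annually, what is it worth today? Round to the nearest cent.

R$1,225,000.00

PV = PMT / (i − g) = 49980 / (0.0938 − 0.053) = 49980 / 0.040800 = 1,225,000.0000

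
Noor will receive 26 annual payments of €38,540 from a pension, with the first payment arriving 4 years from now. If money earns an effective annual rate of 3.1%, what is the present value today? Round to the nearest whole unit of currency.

PV at t=3 (ordinary 26-year annuity): 38540 × a(26|0.031) = 38540 × 17.672844 = 681,111.3960
PV₀ = 681,111.3960 / (1+0.031)^3 = 681,111.3960 / 1.095913 = 621,501.4566

€621,501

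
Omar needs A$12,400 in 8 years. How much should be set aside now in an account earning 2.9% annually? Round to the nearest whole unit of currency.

PV = 12,400 / (1 + 0.029)^8 = 12,400 / 1.256964 = 9,865.0363

A$9,865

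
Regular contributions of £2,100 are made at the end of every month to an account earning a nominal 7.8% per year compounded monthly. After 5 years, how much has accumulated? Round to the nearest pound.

With 12 periods per year: i = 0.0065, n = 60.
FV = PMT · [(1+i)^n − 1] / i = 2100 · 73.095072 = 153,499.6517

£153,500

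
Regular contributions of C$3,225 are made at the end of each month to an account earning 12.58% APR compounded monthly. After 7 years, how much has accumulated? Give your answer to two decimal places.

With 12 periods per year: i = 0.0104833, n = 84.
Accumulation factor s(84|0.0104833) = 133.670677; FV = 3225 × 133.670677 = 431,087.9324

C$431,087.93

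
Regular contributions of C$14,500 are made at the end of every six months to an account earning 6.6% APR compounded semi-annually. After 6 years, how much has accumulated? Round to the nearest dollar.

i = 0.066/2 = 0.033 per half-year; n = 6·2 = 12.
FV = PMT · [(1+i)^n − 1] / i = 14500 · 14.436345 = 209,327.0064

C$209,327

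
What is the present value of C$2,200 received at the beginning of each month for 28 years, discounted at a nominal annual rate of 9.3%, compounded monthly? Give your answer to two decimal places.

C$264,694.76

Periodic rate i = 0.093/12 = 0.00775; n = 28 × 12 = 336 periods.
Annuity factor a(336|0.00775) × (1+i) = 120.315799; PV = 2200 × 120.315799 = 264,694.7585
(Beginning-of-period payments → annuity-due factor ×(1+i).)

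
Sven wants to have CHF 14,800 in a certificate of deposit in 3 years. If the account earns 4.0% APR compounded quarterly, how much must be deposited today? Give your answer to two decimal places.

CHF 13,134.25

i = 0.04/4 = 0.01 per quarter; n = 3·4 = 12.
PV = 14,800 / (1 + 0.01)^12 = 14,800 / 1.126825 = 13,134.2485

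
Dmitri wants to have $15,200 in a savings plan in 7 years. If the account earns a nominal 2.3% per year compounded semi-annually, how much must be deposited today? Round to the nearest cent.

$12,951.53

i = 0.023/2 = 0.0115 per half-year; n = 7·2 = 14.
PV = 15,200 / (1 + 0.0115)^14 = 15,200 / 1.173606 = 12,951.5328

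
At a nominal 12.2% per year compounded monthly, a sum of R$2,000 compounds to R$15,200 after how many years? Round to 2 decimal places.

Periodic rate i = 0.122/12 = 0.0101667.
n = ln(15200/2000) / ln(1+0.0101667) = ln(7.60000) / 0.010115 = 200.5024 months
= 200.5024/12 years

16.71 years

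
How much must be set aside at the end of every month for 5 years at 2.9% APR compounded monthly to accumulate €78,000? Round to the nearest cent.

€1,209.59

Periodic rate i = 0.029/12 = 0.00241667; n = 5 × 12 = 60 periods.
PMT = 78000 / ( [(1+0.00241667)^60 − 1] / 0.00241667 ) = 78000 / 64.484427 = 1,209.5944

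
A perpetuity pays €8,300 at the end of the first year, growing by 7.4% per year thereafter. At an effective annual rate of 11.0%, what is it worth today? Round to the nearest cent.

PV = D₁/(r − g) = 8300/(0.11 − 0.074) = 230,555.5556

€230,555.56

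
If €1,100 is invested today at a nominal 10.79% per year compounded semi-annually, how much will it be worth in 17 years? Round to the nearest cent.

With 2 periods per year: i = 0.05395, n = 34.
FV = PV·(1+i)^n = 1,100 × 5.968707 = 6,565.5780

€6,565.58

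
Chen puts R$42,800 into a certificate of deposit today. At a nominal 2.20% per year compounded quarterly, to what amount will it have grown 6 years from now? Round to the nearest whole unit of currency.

With 4 periods per year: i = 0.0055, n = 24.
FV = PV·(1+i)^n = 42,800 × 1.140696 = 48,821.7753

R$48,822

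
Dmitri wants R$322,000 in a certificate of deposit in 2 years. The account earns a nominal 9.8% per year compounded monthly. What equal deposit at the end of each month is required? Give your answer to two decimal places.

R$12,199.29

i = 0.098/12 = 0.00816667 per month; n = 2·12 = 24.
FV-annuity factor = 26.394971; PMT = 322000 / 26.394971 = 12,199.2934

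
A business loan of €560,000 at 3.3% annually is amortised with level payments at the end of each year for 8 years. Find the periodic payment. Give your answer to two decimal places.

Annuity-PV factor = 6.931697; PMT = 560000 / 6.931697 = 80,788.2969

€80,788.30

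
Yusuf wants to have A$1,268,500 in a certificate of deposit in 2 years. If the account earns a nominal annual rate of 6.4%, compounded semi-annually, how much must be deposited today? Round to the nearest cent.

i = 0.064/2 = 0.032 per half-year; n = 2·2 = 4.
PV = FV·(1+i)^(−n) = 1,268,500 × 0.881620 = 1,118,334.3958

A$1,118,334.40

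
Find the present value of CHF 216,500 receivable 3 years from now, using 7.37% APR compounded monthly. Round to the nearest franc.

CHF 173,672

Periodic rate i = 0.0737/12 = 0.00614167; n = 3 × 12 = 36 periods.
PV = 216,500 / (1 + 0.00614167)^36 = 216,500 / 1.246605 = 173,671.7011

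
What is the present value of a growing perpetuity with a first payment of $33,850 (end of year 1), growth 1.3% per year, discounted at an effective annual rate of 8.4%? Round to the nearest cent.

$476,760.56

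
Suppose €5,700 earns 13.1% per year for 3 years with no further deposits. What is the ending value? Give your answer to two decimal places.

€8,246.37

5,700 × (1+0.131)^3 = 5,700 × 1.446731 = 8,246.3672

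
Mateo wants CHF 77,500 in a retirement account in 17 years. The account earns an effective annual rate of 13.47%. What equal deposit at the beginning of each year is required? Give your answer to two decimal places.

FV-annuity factor × (1+i) = 63.768480; PMT = 77500 / 63.768480 = 1,215.3340

CHF 1,215.33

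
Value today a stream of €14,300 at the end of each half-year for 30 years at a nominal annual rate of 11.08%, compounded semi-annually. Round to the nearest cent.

Periodic rate i = 0.1108/2 = 0.0554; n = 30 × 2 = 60 periods.
PV = PMT · [1 − (1+i)^(−n)] / i = 14300 · 17.340204 = 247,964.9150

€247,964.92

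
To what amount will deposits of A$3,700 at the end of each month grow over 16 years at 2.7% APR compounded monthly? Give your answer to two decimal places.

A$887,322.18

i = 0.027/12 = 0.00225 per month; n = 16·12 = 192.
FV = 3700 × [(1+0.00225)^192 − 1] / 0.00225 = 3700 × 239.816807 = 887,322.1841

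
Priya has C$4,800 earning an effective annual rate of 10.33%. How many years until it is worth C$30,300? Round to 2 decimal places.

18.74 years

(1+i)^n = 30300/4800 = 6.31250, so n = ln 6.31250 / ln 1.1033 = 18.7429 years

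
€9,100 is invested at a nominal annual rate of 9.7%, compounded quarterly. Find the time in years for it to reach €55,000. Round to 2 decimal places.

18.77 years

Periodic rate i = 0.097/4 = 0.02425.
n = ln(55000/9100) / ln(1+0.02425) = ln(6.04396) / 0.023961 = 75.0839 quarters
= 75.0839/4 years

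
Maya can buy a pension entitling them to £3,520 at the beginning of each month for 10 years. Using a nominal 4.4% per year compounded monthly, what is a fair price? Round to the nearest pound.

£342,478

i = 0.044/12 = 0.00366667 per month; n = 10·12 = 120.
PV = 3520 × [1 − (1+0.00366667)^(−120)] / 0.00366667 × (1+i) = 3520 × 97.295022 = 342,478.4763
(annuity-due: payments at period start, so ×(1+i).)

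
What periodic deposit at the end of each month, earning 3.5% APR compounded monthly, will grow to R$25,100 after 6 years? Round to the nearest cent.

With 12 periods per year: i = 0.00291667, n = 72.
PMT = 25100 / ( [(1+0.00291667)^72 − 1] / 0.00291667 ) = 25100 / 79.988927 = 313.7934

R$313.79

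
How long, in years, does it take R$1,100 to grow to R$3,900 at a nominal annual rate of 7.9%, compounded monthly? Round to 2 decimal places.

Periodic rate i = 0.079/12 = 0.00658333.
(1+i)^n = 3900/1100 = 3.54545, so n = ln 3.54545 / ln 1.00658 = 192.8853 months
= 192.8853/12 years

16.07 years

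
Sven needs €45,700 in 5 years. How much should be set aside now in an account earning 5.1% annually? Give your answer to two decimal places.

€35,637.12

PV = 45,700 / (1 + 0.051)^5 = 45,700 / 1.282371 = 35,637.1217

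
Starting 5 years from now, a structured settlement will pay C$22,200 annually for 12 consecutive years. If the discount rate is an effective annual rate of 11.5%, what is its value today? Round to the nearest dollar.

C$91,072

PV at t=4 (ordinary 12-year annuity): 22200 × a(12|0.115) = 22200 × 6.340583 = 140,760.9326
Discount back 4 years: 140,760.9326 × (1+0.115)^(−4) = 140,760.9326 × 0.646994 = 91,071.5370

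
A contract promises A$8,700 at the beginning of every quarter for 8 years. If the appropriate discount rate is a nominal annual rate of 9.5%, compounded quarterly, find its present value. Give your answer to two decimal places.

Periodic rate i = 0.095/4 = 0.02375; n = 8 × 4 = 32 periods.
Annuity factor a(32|0.02375) × (1+i) = 22.766477; PV = 8700 × 22.766477 = 198,068.3507
(Beginning-of-period payments → annuity-due factor ×(1+i).)

A$198,068.35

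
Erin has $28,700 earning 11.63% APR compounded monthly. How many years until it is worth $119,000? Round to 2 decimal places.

12.29 years

Periodic rate i = 0.1163/12 = 0.00969167.
(1+i)^n = 119000/28700 = 4.14634, so n = ln 4.14634 / ln 1.00969 = 147.4573 months
= 147.4573/12 years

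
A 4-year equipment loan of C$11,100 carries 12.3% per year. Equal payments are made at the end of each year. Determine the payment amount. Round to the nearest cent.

C$3,677.62

Annuity-PV factor = 3.018258; PMT = 11100 / 3.018258 = 3,677.6185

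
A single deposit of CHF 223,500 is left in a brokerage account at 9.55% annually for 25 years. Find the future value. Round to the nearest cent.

223,500 × (1+0.0955)^25 = 223,500 × 9.779340 = 2,185,682.4992

CHF 2,185,682.50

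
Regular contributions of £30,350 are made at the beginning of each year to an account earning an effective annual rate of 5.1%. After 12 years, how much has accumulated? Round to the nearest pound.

£510,671

Accumulation factor s(12|0.051) × (1+i) = 16.826062; FV = 30350 × 16.826062 = 510,670.9734
(annuity-due: payments at period start, so ×(1+i).)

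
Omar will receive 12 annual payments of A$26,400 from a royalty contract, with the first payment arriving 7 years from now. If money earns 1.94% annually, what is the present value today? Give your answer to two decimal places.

A$249,707.86

PV at t=6 (ordinary 12-year annuity): 26400 × a(12|0.0194) = 26400 × 10.614415 = 280,220.5554
PV₀ = 280,220.5554 / (1+0.0194)^6 = 280,220.5554 / 1.122194 = 249,707.8607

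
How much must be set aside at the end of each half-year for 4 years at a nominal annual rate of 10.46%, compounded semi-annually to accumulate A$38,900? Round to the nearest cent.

Periodic rate i = 0.1046/2 = 0.0523; n = 4 × 2 = 8 periods.
PMT = 38900 / ( [(1+0.0523)^8 − 1] / 0.0523 ) = 38900 / 9.628020 = 4,040.2906

A$4,040.29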